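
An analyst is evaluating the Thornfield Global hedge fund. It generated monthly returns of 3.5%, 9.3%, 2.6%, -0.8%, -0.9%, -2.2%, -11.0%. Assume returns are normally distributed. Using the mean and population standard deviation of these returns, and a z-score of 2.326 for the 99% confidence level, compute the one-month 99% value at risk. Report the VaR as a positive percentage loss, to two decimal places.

r̄ = (3.5 + 9.3 + 2.6 − 0.8 − 0.9 − 2.2 − 11) / 7 = 0.50 / 7 = 0.0714%
Σ(r − r̄)² = (3.5 − 0.0714)² + (9.3 − 0.0714)² + (2.6 − 0.0714)² + … = 232.7543
σ = √[232.7543 / 7] = 5.7663%
VaR = −(r̄ − z·σ) = −(0.0714 − 2.326 × 5.7663) = −(-13.3410) = 13.3410%

13.34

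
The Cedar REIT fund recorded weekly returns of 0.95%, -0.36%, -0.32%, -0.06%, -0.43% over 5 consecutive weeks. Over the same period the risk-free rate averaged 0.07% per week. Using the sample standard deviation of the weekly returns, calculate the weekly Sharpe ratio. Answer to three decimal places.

-0.199

Mean return r̄ = -0.220 / 5 = -0.0440%
Σ(r − r̄)² = (0.95 − (-0.0440))² + (-0.36 − (-0.0440))² + … = 1.3133
σ = √[1.3133 / 4] = 0.5730%
Sharpe = (r̄ − rf) / σ = (-0.0440 − 0.07) / 0.5730 = -0.1140 / 0.5730 = -0.1990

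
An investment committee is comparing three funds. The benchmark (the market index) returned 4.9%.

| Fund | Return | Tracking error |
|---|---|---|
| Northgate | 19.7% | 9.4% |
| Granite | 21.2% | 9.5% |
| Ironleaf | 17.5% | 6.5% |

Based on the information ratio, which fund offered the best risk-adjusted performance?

Northgate: IR = (19.7% − 4.9%) / 9.4% = 1.574
Granite: IR = (21.2% − 4.9%) / 9.5% = 1.716
Ironleaf: IR = (17.5% − 4.9%) / 6.5% = 1.938
Highest: Ironleaf (1.938).

Ironleaf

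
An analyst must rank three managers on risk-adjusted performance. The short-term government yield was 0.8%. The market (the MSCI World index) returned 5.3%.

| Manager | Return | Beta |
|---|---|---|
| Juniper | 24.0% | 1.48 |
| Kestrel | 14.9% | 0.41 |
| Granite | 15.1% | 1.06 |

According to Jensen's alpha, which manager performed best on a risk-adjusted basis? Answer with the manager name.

Juniper

Juniper: α = 24.0% − [0.8% + 1.48 × (5.3% − 0.8%)] = 16.540
Kestrel: α = 14.9% − [0.8% + 0.41 × (5.3% − 0.8%)] = 12.255
Granite: α = 15.1% − [0.8% + 1.06 × (5.3% − 0.8%)] = 9.530
Highest: Juniper (16.540).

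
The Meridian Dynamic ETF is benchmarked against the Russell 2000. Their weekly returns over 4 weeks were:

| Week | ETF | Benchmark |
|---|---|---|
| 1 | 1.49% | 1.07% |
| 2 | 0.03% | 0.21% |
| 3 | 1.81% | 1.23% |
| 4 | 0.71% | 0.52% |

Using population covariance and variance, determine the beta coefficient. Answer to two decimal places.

r̄p = 1.0100%,  r̄m = 0.7575%
Cov = Σ(rp − r̄p)(rm − r̄m) / 4 = 0.2840
Var(rm) = Σ(rm − r̄m)² / 4 = 0.1693
β = Cov / Var = 0.2840 / 0.1693 = 1.6775

1.68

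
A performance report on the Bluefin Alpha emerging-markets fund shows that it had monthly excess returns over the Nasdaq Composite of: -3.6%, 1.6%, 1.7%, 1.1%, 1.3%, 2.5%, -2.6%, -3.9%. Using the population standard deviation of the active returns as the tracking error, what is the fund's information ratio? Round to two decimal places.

μ = (-3.6 + 1.6 + 1.7 + 1.1 + 1.3 + 2.5 − 2.6 − 3.9) / 8 = -0.2375%
Σ(r − μ)² = (-3.6 − (-0.2375))² + (1.6 − (-0.2375))² + (1.7 − (-0.2375))² + … = 49.0788
population σ = √(49.0788 / 8) = √6.1349 = 2.4769%
IR = μ / tracking error = -0.2375 / 2.4769 = -0.0959

-0.10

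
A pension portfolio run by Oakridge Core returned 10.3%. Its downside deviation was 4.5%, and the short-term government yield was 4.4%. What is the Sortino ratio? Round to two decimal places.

Sortino = (Rp − Rf) / σd = (10.3% − 4.4%) / 4.5% = 5.90% / 4.5% = 1.3111

1.31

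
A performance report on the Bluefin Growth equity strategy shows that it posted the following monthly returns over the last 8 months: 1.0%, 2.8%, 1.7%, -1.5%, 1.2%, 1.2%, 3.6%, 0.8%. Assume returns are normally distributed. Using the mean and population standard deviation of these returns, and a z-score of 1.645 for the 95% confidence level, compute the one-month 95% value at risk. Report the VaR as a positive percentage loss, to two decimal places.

0.97

r̄ = (1 + 2.8 + 1.7 − 1.5 + 1.2 + 1.2 + 3.6 + 0.8) / 8 = 1.3500%
Σ(r − r̄)² = (1 − 1.3500)² + (2.8 − 1.3500)² + … = 15.8800
σ = √[15.8800 / 8] = 1.4089%
VaR = −(r̄ − z·σ) = −(1.3500 − 1.645 × 1.4089) = −(-0.9676) = 0.9676%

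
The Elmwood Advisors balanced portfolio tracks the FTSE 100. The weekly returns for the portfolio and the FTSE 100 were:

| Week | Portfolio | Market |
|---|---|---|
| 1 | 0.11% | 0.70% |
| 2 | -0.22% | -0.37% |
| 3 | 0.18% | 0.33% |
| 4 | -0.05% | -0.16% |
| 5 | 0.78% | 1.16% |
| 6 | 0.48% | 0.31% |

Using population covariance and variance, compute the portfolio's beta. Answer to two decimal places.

r̄p = 0.2133%,  r̄m = 0.3283%
Cov = Σ(rp − r̄p)(rm − r̄m) / 6 = 0.1432
Var(rm) = Σ(rm − r̄m)² / 6 = 0.2594
β = Cov / Var = 0.1432 / 0.2594 = 0.5520

0.55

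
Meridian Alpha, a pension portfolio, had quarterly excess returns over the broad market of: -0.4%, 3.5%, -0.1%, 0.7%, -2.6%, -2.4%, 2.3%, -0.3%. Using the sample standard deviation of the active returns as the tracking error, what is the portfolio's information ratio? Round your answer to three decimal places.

0.042

μ = (-0.4 + 3.5 − 0.1 + 0.7 − 2.6 − 2.4 + 2.3 − 0.3) / 8 = 0.70 / 8 = 0.0875%
Σ(r − μ)² = (-0.4 − 0.0875)² + (3.5 − 0.0875)² + … = 30.7488
σ = √[30.7488 / 7] = 2.0959%
IR = μ / tracking error = 0.0875 / 2.0959 = 0.0417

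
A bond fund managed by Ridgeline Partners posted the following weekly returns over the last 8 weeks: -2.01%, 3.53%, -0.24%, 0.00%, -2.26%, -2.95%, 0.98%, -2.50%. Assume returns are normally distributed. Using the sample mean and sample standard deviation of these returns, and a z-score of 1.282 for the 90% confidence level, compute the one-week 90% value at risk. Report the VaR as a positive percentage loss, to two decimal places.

3.50

Mean return μ = -5.450 / 8 = -0.6813%
Sample std dev = √[33.8663 / 7] = 2.1996%
VaR = −(μ − z·σ) = −(-0.6813 − 1.282 × 2.1996) = −(-3.5012) = 3.5012%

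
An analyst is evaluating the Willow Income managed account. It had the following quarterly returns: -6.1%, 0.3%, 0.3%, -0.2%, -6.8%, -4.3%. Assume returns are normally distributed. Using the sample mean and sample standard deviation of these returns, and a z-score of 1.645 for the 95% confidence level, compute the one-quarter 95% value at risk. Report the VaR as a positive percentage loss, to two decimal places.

8.26

Mean return μ = -16.80 / 6 = -2.8000%
Sample std dev = √[55.1200 / 5] = 3.3202%
VaR = −(μ − z·σ) = −(-2.8000 − 1.645 × 3.3202) = −(-8.2617) = 8.2617%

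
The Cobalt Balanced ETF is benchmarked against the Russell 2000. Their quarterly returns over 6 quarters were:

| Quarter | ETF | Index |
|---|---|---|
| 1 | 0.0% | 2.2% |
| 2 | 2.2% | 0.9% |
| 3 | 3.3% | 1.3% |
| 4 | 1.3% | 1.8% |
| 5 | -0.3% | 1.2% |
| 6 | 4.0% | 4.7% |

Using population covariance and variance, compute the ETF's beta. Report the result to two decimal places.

0.61

r̄p = 1.7500%,  r̄m = 2.0167%
Cov = Σ(rp − r̄p)(rm − r̄m) / 6 = 0.9792
Var(rm) = Σ(rm − r̄m)² / 6 = 1.6181
β = Cov / Var = 0.9792 / 1.6181 = 0.6052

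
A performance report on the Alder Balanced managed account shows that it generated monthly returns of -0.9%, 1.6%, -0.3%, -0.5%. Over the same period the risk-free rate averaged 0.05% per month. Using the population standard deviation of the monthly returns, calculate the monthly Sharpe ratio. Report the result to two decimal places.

μ = (-0.9 + 1.6 − 0.3 − 0.5) / 4 = -0.0250%
Population std dev = √[3.7075 / 4] = 0.9627%
Sharpe = (μ − rf) / σ = (-0.0250 − 0.05) / 0.9627 = -0.0750 / 0.9627 = -0.0779

-0.08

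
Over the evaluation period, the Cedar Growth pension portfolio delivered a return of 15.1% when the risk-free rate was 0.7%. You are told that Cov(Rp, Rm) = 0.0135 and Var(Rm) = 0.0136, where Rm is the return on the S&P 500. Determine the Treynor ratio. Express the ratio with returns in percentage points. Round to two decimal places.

β = Cov / Var = 0.0135 / 0.0136 = 0.9926
Treynor = (Rp − Rf) / β = (15.1% − 0.7%) / 0.9926 = 14.40 / 0.9926 = 14.5074

14.51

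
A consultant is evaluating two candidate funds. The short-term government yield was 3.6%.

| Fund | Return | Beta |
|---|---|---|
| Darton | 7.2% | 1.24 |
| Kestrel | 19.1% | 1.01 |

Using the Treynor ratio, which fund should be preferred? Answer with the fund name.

Darton: Treynor = (7.2% − 3.6%) / 1.24 = 2.903
Kestrel: Treynor = (19.1% − 3.6%) / 1.01 = 15.347
Highest: Kestrel (15.347).

Kestrel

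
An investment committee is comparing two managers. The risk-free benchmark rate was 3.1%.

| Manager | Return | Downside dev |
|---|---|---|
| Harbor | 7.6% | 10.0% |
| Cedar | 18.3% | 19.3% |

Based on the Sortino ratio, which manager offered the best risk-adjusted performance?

Harbor: Sortino ratio = (7.6% − 3.1%) / 10.0% = 0.450
Cedar: Sortino ratio = (18.3% − 3.1%) / 19.3% = 0.788
Highest: Cedar (0.788).

Cedar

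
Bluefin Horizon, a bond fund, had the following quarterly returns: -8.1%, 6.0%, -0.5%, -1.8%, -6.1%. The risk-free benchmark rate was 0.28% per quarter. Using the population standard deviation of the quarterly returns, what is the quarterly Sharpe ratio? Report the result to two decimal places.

-0.49

r̄ = (-8.1 + 6 − 0.5 − 1.8 − 6.1) / 5 = -2.1000%
Population std dev = √[120.2600 / 5] = 4.9043%
Sharpe = (r̄ − rf) / σ = (-2.1000 − 0.28) / 4.9043 = -2.3800 / 4.9043 = -0.4853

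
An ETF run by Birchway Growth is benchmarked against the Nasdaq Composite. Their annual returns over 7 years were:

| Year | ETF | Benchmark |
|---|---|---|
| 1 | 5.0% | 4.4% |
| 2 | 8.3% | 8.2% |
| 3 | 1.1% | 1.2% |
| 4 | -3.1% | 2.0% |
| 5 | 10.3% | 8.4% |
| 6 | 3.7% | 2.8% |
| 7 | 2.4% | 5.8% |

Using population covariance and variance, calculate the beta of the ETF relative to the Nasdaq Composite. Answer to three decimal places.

1.314

r̄p = 3.9571%,  r̄m = 4.6857%
Cov = Σ(rp − r̄p)(rm − r̄m) / 7 = 9.4551
Var(rm) = Σ(rm − r̄m)² / 7 = 7.1984
β = Cov / Var = 9.4551 / 7.1984 = 1.3135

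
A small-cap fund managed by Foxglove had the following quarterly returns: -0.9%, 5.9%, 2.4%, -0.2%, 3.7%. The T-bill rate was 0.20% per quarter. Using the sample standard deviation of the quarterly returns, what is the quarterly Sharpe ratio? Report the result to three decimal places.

μ = (-0.9 + 5.9 + 2.4 − 0.2 + 3.7) / 5 = 2.1800%
Sample σ = √[Σ(r − μ)² / 4] = √[31.3480 / 4] = √7.8370 = 2.7995%
Sharpe = (μ − rf) / σ = (2.1800 − 0.2) / 2.7995 = 1.9800 / 2.7995 = 0.7073

0.707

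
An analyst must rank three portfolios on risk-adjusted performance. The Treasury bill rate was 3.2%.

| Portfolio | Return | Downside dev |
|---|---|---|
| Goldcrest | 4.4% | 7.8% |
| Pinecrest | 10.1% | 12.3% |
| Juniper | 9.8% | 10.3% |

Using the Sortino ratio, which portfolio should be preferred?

Juniper

Goldcrest: Sortino ratio = (4.4% − 3.2%) / 7.8% = 0.154
Pinecrest: Sortino ratio = (10.1% − 3.2%) / 12.3% = 0.561
Juniper: Sortino ratio = (9.8% − 3.2%) / 10.3% = 0.641
Highest: Juniper (0.641).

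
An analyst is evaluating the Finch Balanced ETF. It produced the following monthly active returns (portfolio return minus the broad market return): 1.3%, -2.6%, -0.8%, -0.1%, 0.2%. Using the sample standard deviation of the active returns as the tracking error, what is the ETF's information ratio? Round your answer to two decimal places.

-0.28

Mean return r̄ = -2.00 / 5 = -0.4000%
Sample σ = √[Σ(r − r̄)² / 4] = √[8.3400 / 4] = √2.0850 = 1.4440%
IR = r̄ / tracking error = -0.4000 / 1.4440 = -0.2770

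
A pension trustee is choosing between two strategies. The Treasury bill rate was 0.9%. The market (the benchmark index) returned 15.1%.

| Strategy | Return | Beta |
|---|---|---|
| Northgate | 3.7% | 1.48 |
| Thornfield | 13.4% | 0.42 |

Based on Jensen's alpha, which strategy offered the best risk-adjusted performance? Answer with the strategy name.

Northgate: α = 3.7% − [0.9% + 1.48 × (15.1% − 0.9%)] = -18.216
Thornfield: α = 13.4% − [0.9% + 0.42 × (15.1% − 0.9%)] = 6.536
Highest: Thornfield (6.536).

Thornfield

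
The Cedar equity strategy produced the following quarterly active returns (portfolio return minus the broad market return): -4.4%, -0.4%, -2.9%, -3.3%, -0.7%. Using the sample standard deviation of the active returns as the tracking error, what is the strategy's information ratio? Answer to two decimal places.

-1.35

Mean return r̄ = -11.70 / 5 = -2.3400%
Sample σ = √[Σ(r − r̄)² / 4] = √[11.9320 / 4] = √2.9830 = 1.7271%
IR = r̄ / tracking error = -2.3400 / 1.7271 = -1.3549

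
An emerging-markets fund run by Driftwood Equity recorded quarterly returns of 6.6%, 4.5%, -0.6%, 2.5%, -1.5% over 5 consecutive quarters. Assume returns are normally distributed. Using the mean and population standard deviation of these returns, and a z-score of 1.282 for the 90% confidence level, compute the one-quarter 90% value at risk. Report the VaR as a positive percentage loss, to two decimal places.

Mean return r̄ = 11.50 / 5 = 2.3000%
Σ(r − r̄)² = (6.6 − 2.3000)² + (4.5 − 2.3000)² + … = 46.2200
σ = √[46.2200 / 5] = 3.0404%
VaR = −(r̄ − z·σ) = −(2.3000 − 1.282 × 3.0404) = −(-1.5978) = 1.5978%

1.60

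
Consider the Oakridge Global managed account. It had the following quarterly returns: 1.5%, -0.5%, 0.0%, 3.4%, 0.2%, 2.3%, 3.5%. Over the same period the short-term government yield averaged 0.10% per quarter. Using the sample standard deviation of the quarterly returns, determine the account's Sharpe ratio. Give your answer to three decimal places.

r̄ = (1.5 − 0.5 + 0 + 3.4 + 0.2 + 2.3 + 3.5) / 7 = 1.4857%
Sample std dev = √[16.1886 / 6] = 1.6426%
Sharpe = (r̄ − rf) / σ = (1.4857 − 0.1) / 1.6426 = 1.3857 / 1.6426 = 0.8436

0.844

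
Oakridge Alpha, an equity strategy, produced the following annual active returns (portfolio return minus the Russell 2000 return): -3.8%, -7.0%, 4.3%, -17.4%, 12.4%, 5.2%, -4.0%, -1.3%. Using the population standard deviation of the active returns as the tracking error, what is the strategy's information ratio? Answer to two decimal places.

-0.17

r̄ = (-3.8 − 7 + 4.3 − 17.4 + 12.4 + 5.2 − 4 − 1.3) / 8 = -1.4500%
Σ(r − r̄)² = (-3.8 − (-1.4500))² + (-7 − (-1.4500))² + (4.3 − (-1.4500))² + … = 566.3600
population σ = √(566.3600 / 8) = √70.7950 = 8.4140%
IR = r̄ / tracking error = -1.4500 / 8.4140 = -0.1723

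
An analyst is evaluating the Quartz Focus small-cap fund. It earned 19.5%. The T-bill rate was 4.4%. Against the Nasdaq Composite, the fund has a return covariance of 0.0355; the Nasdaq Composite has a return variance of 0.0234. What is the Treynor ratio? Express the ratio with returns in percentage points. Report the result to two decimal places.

β = Cov / Var = 0.0355 / 0.0234 = 1.5171
Treynor = (Rp − Rf) / β = (19.5% − 4.4%) / 1.5171 = 15.10 / 1.5171 = 9.9532

9.95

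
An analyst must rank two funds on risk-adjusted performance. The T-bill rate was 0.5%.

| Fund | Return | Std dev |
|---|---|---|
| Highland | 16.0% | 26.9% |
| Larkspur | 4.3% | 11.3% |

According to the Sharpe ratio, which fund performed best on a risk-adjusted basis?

Highland: Sharpe ratio = (16.0% − 0.5%) / 26.9% = 0.576
Larkspur: Sharpe ratio = (4.3% − 0.5%) / 11.3% = 0.336
Highest: Highland (0.576).

Highland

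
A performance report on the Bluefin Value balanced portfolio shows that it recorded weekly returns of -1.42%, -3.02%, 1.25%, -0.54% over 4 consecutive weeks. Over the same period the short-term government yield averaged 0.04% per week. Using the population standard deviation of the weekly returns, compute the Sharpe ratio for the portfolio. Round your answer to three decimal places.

-0.631

r̄ = (-1.42 − 3.02 + 1.25 − 0.54) / 4 = -0.9325%
Σ(r − r̄)² = 9.5127; population σ = √(9.5127/4) = 1.5421%
Sharpe = (r̄ − rf) / σ = (-0.9325 − 0.04) / 1.5421 = -0.9725 / 1.5421 = -0.6306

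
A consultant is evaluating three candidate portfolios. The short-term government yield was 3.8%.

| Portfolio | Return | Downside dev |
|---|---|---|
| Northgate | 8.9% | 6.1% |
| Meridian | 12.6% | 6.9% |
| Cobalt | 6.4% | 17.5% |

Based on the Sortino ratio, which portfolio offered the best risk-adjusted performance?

Meridian

Northgate: Sortino ratio = (8.9% − 3.8%) / 6.1% = 0.836
Meridian: Sortino ratio = (12.6% − 3.8%) / 6.9% = 1.275
Cobalt: Sortino ratio = (6.4% − 3.8%) / 17.5% = 0.149
Highest: Meridian (1.275).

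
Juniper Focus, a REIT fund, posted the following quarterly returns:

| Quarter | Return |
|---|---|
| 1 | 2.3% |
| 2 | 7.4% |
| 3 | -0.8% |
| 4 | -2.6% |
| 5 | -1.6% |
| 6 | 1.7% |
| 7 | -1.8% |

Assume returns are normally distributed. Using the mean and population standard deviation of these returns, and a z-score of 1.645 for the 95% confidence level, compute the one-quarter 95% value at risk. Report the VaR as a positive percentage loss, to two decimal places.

4.66

r̄ = (2.3 + 7.4 − 0.8 − 2.6 − 1.6 + 1.7 − 1.8) / 7 = 4.60 / 7 = 0.6571%
Population σ = √[Σ(r − r̄)² / 7] = √[73.1171 / 7] = √10.4453 = 3.2319%
VaR = −(r̄ − z·σ) = −(0.6571 − 1.645 × 3.2319) = −(-4.6594) = 4.6594%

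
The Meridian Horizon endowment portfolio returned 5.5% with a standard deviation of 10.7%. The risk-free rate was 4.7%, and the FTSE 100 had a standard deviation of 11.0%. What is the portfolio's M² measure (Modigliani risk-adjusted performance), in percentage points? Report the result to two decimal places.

Sharpe = (Rp − Rf) / σp = (5.5% − 4.7%) / 10.7% = 0.0748
M² = Rf + Sharpe × σm = 4.7% + 0.0748 × 11.0% = 5.5228%

5.52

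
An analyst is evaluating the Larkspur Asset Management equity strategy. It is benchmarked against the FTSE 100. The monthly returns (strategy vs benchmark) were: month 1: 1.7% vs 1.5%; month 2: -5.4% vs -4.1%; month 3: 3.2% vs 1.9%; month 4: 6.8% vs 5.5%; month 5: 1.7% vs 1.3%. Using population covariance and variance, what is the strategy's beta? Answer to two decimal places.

r̄p = 1.6000%,  r̄m = 1.2200%
Cov = Σ(rp − r̄p)(rm − r̄m) / 5 = 12.1240
Var(rm) = Σ(rm − r̄m)² / 5 = 9.4336
β = Cov / Var = 12.1240 / 9.4336 = 1.2852

1.29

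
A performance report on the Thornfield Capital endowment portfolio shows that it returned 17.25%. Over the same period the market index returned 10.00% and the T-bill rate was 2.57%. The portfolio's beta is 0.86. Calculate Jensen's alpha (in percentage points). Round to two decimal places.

CAPM expected return = Rf + β(Rm − Rf) = 2.57% + 0.86 × (10.00% − 2.57%) = 2.57 + 0.86 × 7.43 = 8.9598%
Jensen's α = Rp − E[R] = 17.25% − 8.9598% = 8.2902

8.29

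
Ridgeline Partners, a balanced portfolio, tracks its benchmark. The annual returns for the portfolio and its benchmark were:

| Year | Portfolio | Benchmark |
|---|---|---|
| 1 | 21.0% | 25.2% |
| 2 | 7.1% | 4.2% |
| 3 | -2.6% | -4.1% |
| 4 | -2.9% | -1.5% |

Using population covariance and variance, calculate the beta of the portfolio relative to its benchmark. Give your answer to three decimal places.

r̄p = 5.6500%,  r̄m = 5.9500%
Cov = Σ(rp − r̄p)(rm − r̄m) / 4 = 109.8900
Var(rm) = Σ(rm − r̄m)² / 4 = 132.5325
β = Cov / Var = 109.8900 / 132.5325 = 0.8292

0.829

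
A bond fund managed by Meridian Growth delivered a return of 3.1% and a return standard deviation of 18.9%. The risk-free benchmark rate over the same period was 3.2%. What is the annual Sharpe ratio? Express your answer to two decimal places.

-0.01

Sharpe = (Rp − Rf) / σp = (3.1% − 3.2%) / 18.9% = -0.10% / 18.9% = -0.0053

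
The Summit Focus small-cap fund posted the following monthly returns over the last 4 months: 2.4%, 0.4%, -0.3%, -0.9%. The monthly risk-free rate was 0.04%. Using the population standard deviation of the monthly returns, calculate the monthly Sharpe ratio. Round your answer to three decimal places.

0.290

r̄ = (2.4 + 0.4 − 0.3 − 0.9) / 4 = 1.60 / 4 = 0.4000%
Population std dev = √[6.1800 / 4] = 1.2430%
Sharpe = (r̄ − rf) / σ = (0.4000 − 0.04) / 1.2430 = 0.3600 / 1.2430 = 0.2896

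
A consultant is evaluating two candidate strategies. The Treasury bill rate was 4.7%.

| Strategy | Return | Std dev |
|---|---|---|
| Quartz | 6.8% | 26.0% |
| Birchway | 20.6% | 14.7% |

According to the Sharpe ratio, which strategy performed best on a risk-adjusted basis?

Birchway

Quartz: Sharpe ratio = (6.8% − 4.7%) / 26.0% = 0.081
Birchway: Sharpe ratio = (20.6% − 4.7%) / 14.7% = 1.082
Highest: Birchway (1.082).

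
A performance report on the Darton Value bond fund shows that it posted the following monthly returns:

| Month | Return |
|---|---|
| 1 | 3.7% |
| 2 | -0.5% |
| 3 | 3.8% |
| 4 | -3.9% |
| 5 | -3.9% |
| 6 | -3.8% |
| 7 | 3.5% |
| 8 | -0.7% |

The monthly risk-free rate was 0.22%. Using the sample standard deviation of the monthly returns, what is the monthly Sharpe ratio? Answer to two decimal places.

-0.13

Mean return r̄ = -1.80 / 8 = -0.2250%
Σ(r − r̄)² = (3.7 − (-0.2250))² + (-0.5 − (-0.2250))² + (3.8 − (-0.2250))² + … = 85.5750
σ = √[85.5750 / 7] = 3.4964%
Sharpe = (r̄ − rf) / σ = (-0.2250 − 0.22) / 3.4964 = -0.4450 / 3.4964 = -0.1273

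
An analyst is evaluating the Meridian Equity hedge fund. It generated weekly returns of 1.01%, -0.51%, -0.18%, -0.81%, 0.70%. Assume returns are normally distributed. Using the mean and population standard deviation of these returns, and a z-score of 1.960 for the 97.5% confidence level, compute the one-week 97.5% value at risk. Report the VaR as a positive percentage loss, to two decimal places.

1.33

μ = (1.01 − 0.51 − 0.18 − 0.81 + 0.7) / 5 = 0.0420%
Σ(r − μ)² = (1.01 − 0.0420)² + (-0.51 − 0.0420)² + … = 2.4499
population σ = √(2.4499 / 5) = √0.4900 = 0.7000%
VaR = −(μ − z·σ) = −(0.0420 − 1.960 × 0.7000) = −(-1.3300) = 1.3300%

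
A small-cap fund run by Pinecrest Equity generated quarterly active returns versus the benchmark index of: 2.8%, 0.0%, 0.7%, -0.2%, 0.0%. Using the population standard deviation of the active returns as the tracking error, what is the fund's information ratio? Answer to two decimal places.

0.59

Mean return μ = 3.30 / 5 = 0.6600%
Σ(r − μ)² = 6.1920; population σ = √(6.1920/5) = 1.1128%
IR = μ / tracking error = 0.6600 / 1.1128 = 0.5931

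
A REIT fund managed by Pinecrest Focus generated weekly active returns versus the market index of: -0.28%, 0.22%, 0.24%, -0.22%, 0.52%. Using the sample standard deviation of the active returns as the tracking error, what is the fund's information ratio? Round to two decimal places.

0.28

Mean return r̄ = 0.480 / 5 = 0.0960%
Σ(r − r̄)² = 0.4571; sample σ = √(0.4571/4) = 0.3380%
IR = r̄ / tracking error = 0.0960 / 0.3380 = 0.2840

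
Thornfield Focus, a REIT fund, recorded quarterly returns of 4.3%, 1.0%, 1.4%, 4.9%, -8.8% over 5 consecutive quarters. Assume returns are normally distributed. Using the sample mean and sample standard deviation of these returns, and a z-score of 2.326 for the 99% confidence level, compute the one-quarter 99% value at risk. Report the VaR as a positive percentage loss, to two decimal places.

r̄ = (4.3 + 1 + 1.4 + 4.9 − 8.8) / 5 = 0.5600%
Σ(r − r̄)² = (4.3 − 0.5600)² + (1 − 0.5600)² + (1.4 − 0.5600)² + … = 121.3320
sample σ = √(121.3320 / 4) = √30.3330 = 5.5075%
VaR = −(r̄ − z·σ) = −(0.5600 − 2.326 × 5.5075) = −(-12.2504) = 12.2504%

12.25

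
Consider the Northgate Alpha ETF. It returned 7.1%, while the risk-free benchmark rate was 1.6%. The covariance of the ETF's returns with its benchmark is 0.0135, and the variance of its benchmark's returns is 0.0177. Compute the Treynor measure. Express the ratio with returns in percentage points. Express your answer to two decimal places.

β = Cov / Var = 0.0135 / 0.0177 = 0.7627
Treynor = (Rp − Rf) / β = (7.1% − 1.6%) / 0.7627 = 5.50 / 0.7627 = 7.2112

7.21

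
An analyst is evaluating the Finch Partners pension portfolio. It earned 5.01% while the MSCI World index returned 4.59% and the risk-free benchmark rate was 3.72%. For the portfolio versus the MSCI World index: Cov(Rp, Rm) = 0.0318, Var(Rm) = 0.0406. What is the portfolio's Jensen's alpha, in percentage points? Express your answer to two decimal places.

0.61

β = Cov / Var = 0.0318 / 0.0406 = 0.7833
E[R] = Rf + β(Rm − Rf) = 3.72% + 0.7833 × (4.59% − 3.72%) = 4.4015%
α = Rp − E[R] = 5.01% − 4.4015% = 0.6085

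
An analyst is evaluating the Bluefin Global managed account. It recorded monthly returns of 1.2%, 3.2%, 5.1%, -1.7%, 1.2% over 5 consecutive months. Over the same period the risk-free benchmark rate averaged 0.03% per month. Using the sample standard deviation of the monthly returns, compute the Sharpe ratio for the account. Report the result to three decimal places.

0.697

r̄ = (1.2 + 3.2 + 5.1 − 1.7 + 1.2) / 5 = 9.00 / 5 = 1.8000%
Σ(r − r̄)² = (1.2 − 1.8000)² + (3.2 − 1.8000)² + … = 25.8200
sample σ = √(25.8200 / 4) = √6.4550 = 2.5407%
Sharpe = (r̄ − rf) / σ = (1.8000 − 0.03) / 2.5407 = 1.7700 / 2.5407 = 0.6967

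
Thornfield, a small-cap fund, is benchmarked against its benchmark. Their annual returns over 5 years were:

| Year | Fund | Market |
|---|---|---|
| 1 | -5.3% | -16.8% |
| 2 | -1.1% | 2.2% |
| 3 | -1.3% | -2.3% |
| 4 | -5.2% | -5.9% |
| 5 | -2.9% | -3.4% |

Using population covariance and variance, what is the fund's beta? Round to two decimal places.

r̄p = -3.1600%,  r̄m = -5.2400%
Cov = Σ(rp − r̄p)(rm − r̄m) / 5 = 9.4716
Var(rm) = Σ(rm − r̄m)² / 5 = 40.2904
β = Cov / Var = 9.4716 / 40.2904 = 0.2351

0.24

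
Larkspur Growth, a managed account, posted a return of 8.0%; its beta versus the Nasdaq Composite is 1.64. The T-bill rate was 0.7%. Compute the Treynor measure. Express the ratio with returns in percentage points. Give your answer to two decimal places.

4.45

Treynor = (Rp − Rf) / β = (8.0% − 0.7%) / 1.64 = 7.30 / 1.64 = 4.4512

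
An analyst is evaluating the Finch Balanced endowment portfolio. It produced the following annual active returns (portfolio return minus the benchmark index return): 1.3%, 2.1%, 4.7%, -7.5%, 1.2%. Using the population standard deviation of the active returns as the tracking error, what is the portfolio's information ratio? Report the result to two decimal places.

0.09

Mean return μ = 1.80 / 5 = 0.3600%
Σ(r − μ)² = (1.3 − 0.3600)² + (2.1 − 0.3600)² + … = 85.2320
σ = √[85.2320 / 5] = 4.1287%
IR = μ / tracking error = 0.3600 / 4.1287 = 0.0872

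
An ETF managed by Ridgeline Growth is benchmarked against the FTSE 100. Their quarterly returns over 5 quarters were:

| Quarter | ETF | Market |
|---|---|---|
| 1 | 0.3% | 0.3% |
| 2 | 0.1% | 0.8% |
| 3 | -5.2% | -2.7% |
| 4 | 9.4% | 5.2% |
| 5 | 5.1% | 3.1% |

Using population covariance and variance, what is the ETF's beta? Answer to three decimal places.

1.846

r̄p = 1.9400%,  r̄m = 1.3400%
Cov = Σ(rp − r̄p)(rm − r̄m) / 5 = 13.1804
Var(rm) = Σ(rm − r̄m)² / 5 = 7.1384
β = Cov / Var = 13.1804 / 7.1384 = 1.8464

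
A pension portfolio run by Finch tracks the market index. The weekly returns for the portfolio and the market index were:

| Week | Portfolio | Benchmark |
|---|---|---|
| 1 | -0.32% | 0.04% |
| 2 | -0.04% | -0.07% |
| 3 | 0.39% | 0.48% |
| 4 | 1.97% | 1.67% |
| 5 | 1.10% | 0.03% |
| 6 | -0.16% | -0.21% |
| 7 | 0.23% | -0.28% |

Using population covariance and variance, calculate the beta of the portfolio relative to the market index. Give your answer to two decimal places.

r̄p = 0.4529%,  r̄m = 0.2371%
Cov = Σ(rp − r̄p)(rm − r̄m) / 7 = 0.3882
Var(rm) = Σ(rm − r̄m)² / 7 = 0.3936
β = Cov / Var = 0.3882 / 0.3936 = 0.9863

0.99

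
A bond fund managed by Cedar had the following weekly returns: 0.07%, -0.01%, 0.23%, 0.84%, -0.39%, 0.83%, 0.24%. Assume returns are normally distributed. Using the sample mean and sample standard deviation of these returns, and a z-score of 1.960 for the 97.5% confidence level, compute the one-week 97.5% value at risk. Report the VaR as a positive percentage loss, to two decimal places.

0.62

Mean return μ = 1.810 / 7 = 0.2586%
Sample std dev = √[1.1941 / 6] = 0.4461%
VaR = −(μ − z·σ) = −(0.2586 − 1.960 × 0.4461) = −(-0.6158) = 0.6158%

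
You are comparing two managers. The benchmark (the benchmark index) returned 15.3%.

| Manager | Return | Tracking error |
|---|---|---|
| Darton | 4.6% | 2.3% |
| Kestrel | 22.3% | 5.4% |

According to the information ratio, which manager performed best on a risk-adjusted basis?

Kestrel

Darton: IR = (4.6% − 15.3%) / 2.3% = -4.652
Kestrel: IR = (22.3% − 15.3%) / 5.4% = 1.296
Highest: Kestrel (1.296).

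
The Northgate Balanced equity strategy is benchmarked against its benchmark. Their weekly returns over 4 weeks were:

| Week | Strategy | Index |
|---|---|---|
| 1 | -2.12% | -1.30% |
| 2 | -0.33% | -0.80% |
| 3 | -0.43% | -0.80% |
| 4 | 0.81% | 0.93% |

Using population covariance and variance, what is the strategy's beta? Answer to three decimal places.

r̄p = -0.5175%,  r̄m = -0.4925%
Cov = Σ(rp − r̄p)(rm − r̄m) / 4 = 0.7745
Var(rm) = Σ(rm − r̄m)² / 4 = 0.7162
β = Cov / Var = 0.7745 / 0.7162 = 1.0814

1.081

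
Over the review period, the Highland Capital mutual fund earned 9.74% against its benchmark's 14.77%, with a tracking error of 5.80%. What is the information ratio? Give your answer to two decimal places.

-0.87

IR = (Rp − Rb) / TE = (9.74% − 14.77%) / 5.80% = -5.03% / 5.80% = -0.8672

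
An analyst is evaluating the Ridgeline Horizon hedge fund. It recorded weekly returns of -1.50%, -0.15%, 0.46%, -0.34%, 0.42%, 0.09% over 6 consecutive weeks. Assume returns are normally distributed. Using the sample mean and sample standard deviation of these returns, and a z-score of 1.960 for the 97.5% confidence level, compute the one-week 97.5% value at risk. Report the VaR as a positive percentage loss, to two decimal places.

r̄ = (-1.5 − 0.15 + 0.46 − 0.34 + 0.42 + 0.09) / 6 = -0.1700%
Σ(r − r̄)² = (-1.5 − (-0.1700))² + (-0.15 − (-0.1700))² + (0.46 − (-0.1700))² + … = 2.6108
σ = √[2.6108 / 5] = 0.7226%
VaR = −(r̄ − z·σ) = −(-0.1700 − 1.960 × 0.7226) = −(-1.5863) = 1.5863%

1.59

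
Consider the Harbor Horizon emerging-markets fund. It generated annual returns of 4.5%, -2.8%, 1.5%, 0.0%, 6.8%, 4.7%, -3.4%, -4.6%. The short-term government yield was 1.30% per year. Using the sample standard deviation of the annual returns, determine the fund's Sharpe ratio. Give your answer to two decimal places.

-0.11

r̄ = (4.5 − 2.8 + 1.5 + 0 + 6.8 + 4.7 − 3.4 − 4.6) / 8 = 0.8375%
Sample std dev = √[125.7788 / 7] = 4.2389%
Sharpe = (r̄ − rf) / σ = (0.8375 − 1.3) / 4.2389 = -0.4625 / 4.2389 = -0.1091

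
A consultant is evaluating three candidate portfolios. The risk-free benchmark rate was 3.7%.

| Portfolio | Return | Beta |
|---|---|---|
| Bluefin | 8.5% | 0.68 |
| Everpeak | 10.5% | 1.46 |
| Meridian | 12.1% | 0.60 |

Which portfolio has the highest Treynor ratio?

Meridian

Bluefin: Treynor = (8.5% − 3.7%) / 0.68 = 7.059
Everpeak: Treynor = (10.5% − 3.7%) / 1.46 = 4.658
Meridian: Treynor = (12.1% − 3.7%) / 0.60 = 14.000
Highest: Meridian (14.000).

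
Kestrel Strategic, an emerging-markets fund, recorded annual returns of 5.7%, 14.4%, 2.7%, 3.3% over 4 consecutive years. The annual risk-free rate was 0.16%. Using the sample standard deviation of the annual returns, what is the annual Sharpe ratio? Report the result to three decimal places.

1.177

Mean return r̄ = 26.10 / 4 = 6.5250%
Σ(r − r̄)² = (5.7 − 6.5250)² + (14.4 − 6.5250)² + … = 87.7275
σ = √[87.7275 / 3] = 5.4076%
Sharpe = (r̄ − rf) / σ = (6.5250 − 0.16) / 5.4076 = 6.3650 / 5.4076 = 1.1770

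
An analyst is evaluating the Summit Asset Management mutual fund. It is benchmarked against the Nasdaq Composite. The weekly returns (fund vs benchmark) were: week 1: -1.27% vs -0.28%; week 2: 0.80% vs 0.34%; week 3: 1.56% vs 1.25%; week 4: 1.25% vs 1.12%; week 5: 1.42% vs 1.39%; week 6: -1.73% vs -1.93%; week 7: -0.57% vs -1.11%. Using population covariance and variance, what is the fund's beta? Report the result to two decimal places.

r̄p = 0.2086%,  r̄m = 0.1114%
Cov = Σ(rp − r̄p)(rm − r̄m) / 7 = 1.3943
Var(rm) = Σ(rm − r̄m)² / 7 = 1.4019
β = Cov / Var = 1.3943 / 1.4019 = 0.9946

0.99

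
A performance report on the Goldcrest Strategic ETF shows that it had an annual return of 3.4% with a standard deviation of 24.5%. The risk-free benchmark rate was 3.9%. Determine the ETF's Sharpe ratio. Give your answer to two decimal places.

Sharpe = (Rp − Rf) / σp = (3.4% − 3.9%) / 24.5% = -0.50% / 24.5% = -0.0204

-0.02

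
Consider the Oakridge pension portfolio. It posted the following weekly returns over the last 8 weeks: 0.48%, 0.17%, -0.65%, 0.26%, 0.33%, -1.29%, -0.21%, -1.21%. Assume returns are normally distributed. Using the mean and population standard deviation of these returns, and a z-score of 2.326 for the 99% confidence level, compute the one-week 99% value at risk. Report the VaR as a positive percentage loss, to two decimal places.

r̄ = (0.48 + 0.17 − 0.65 + 0.26 + 0.33 − 1.29 − 0.21 − 1.21) / 8 = -0.2650%
Population σ = √[Σ(r − r̄)² / 8] = √[3.4688 / 8] = √0.4336 = 0.6585%
VaR = −(r̄ − z·σ) = −(-0.2650 − 2.326 × 0.6585) = −(-1.7967) = 1.7967%

1.80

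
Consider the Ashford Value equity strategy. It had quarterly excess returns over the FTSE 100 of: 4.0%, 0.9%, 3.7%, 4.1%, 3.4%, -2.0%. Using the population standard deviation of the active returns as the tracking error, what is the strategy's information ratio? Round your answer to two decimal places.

r̄ = (4 + 0.9 + 3.7 + 4.1 + 3.4 − 2) / 6 = 2.3500%
Σ(r − r̄)² = 29.7350; population σ = √(29.7350/6) = 2.2262%
IR = r̄ / tracking error = 2.3500 / 2.2262 = 1.0556

1.06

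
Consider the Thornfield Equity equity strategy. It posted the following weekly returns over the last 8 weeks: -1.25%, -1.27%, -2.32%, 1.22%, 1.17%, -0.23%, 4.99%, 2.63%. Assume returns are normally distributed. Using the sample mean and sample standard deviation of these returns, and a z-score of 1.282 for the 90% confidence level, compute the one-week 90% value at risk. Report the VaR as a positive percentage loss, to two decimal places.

2.46

μ = (-1.25 − 1.27 − 2.32 + 1.22 + 1.17 − 0.23 + 4.99 + 2.63) / 8 = 4.940 / 8 = 0.6175%
Σ(r − μ)² = (-1.25 − 0.6175)² + (-1.27 − 0.6175)² + … = 40.2346
sample σ = √(40.2346 / 7) = √5.7478 = 2.3975%
VaR = −(μ − z·σ) = −(0.6175 − 1.282 × 2.3975) = −(-2.4561) = 2.4561%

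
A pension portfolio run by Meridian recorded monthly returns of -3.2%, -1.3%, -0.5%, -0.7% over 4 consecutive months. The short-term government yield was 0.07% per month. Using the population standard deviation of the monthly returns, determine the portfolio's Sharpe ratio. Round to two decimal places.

r̄ = (-3.2 − 1.3 − 0.5 − 0.7) / 4 = -1.4250%
Σ(r − r̄)² = (-3.2 − (-1.4250))² + (-1.3 − (-1.4250))² + (-0.5 − (-1.4250))² + … = 4.5475
population σ = √(4.5475 / 4) = √1.1369 = 1.0663%
Sharpe = (r̄ − rf) / σ = (-1.4250 − 0.07) / 1.0663 = -1.4950 / 1.0663 = -1.4020

-1.40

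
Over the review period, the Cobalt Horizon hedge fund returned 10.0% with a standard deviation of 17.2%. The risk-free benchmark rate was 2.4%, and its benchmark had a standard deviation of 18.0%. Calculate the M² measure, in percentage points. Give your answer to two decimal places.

10.35

Sharpe = (Rp − Rf) / σp = (10.0% − 2.4%) / 17.2% = 0.4419
M² = Rf + Sharpe × σm = 2.4% + 0.4419 × 18.0% = 10.3542%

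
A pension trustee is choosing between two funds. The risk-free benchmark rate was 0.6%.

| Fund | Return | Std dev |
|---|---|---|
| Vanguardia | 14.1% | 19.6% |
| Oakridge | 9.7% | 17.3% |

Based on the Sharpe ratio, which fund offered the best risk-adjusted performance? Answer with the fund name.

Vanguardia

Vanguardia: Sharpe ratio = (14.1% − 0.6%) / 19.6% = 0.689
Oakridge: Sharpe ratio = (9.7% − 0.6%) / 17.3% = 0.526
Highest: Vanguardia (0.689).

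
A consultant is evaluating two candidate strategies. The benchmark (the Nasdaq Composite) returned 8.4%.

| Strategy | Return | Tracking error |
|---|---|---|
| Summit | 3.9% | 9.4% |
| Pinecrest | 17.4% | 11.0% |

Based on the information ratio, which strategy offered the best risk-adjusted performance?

Summit: IR = (3.9% − 8.4%) / 9.4% = -0.479
Pinecrest: IR = (17.4% − 8.4%) / 11.0% = 0.818
Highest: Pinecrest (0.818).

Pinecrest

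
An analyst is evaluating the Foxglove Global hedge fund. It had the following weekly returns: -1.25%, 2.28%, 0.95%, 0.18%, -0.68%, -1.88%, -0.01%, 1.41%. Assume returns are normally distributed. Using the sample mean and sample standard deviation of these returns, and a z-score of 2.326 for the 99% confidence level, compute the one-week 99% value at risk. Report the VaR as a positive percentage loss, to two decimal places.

3.11

r̄ = (-1.25 + 2.28 + 0.95 + 0.18 − 0.68 − 1.88 − 0.01 + 1.41) / 8 = 0.1250%
Σ(r − r̄)² = (-1.25 − 0.1250)² + (2.28 − 0.1250)² + (0.95 − 0.1250)² + … = 13.5558
σ = √[13.5558 / 7] = 1.3916%
VaR = −(r̄ − z·σ) = −(0.1250 − 2.326 × 1.3916) = −(-3.1119) = 3.1119%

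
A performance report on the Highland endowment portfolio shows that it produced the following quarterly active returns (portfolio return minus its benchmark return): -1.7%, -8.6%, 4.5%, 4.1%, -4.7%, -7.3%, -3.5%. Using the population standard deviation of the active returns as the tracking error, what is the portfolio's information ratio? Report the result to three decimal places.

r̄ = (-1.7 − 8.6 + 4.5 + 4.1 − 4.7 − 7.3 − 3.5) / 7 = -2.4571%
Σ(r − r̄)² = 159.2771; population σ = √(159.2771/7) = 4.7701%
IR = r̄ / tracking error = -2.4571 / 4.7701 = -0.5151

-0.515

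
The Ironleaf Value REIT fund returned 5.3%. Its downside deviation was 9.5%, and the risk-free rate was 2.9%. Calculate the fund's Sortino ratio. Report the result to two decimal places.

0.25

Sortino = (Rp − Rf) / σd = (5.3% − 2.9%) / 9.5% = 2.40% / 9.5% = 0.2526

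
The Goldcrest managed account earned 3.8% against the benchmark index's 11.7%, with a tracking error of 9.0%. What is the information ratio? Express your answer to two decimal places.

-0.88

IR = (Rp − Rb) / TE = (3.8% − 11.7%) / 9.0% = -7.90% / 9.0% = -0.8778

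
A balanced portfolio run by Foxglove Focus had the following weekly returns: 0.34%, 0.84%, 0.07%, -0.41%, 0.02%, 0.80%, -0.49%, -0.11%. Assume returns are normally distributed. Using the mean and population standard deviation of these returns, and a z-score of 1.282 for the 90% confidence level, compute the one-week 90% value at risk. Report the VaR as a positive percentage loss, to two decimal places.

μ = (0.34 + 0.84 + 0.07 − 0.41 + 0.02 + 0.8 − 0.49 − 0.11) / 8 = 0.1325%
Σ(r − μ)² = (0.34 − 0.1325)² + (0.84 − 0.1325)² + … = 1.7464
σ = √[1.7464 / 8] = 0.4672%
VaR = −(μ − z·σ) = −(0.1325 − 1.282 × 0.4672) = −(-0.4665) = 0.4665%

0.47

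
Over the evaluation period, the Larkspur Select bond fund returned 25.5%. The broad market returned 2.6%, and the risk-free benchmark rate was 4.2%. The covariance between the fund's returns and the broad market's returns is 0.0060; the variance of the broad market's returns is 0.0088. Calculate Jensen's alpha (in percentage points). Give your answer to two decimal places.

22.39

β = Cov / Var = 0.0060 / 0.0088 = 0.6818
E[R] = Rf + β(Rm − Rf) = 4.2% + 0.6818 × (2.6% − 4.2%) = 3.1091%
α = Rp − E[R] = 25.5% − 3.1091% = 22.3909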